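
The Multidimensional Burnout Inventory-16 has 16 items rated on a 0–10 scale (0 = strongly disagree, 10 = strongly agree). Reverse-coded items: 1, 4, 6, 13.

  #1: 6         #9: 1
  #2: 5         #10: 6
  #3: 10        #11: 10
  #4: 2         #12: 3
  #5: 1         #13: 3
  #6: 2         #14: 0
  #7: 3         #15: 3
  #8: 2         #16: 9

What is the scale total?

80

Apply reverse scoring (on a 0–10 scale, reversed = 10 − raw):
  item 1: 10 − 6 = 4
  item 4: 10 − 2 = 8
  item 6: 10 − 2 = 8
  item 13: 10 − 3 = 7
After reverse-coding: 4, 5, 10, 8, 1, 8, 3, 2, 1, 6, 10, 3, 7, 0, 3, 9
Total = 4 + 5 + 10 + 8 + 1 + 8 + 3 + 2 + 1 + 6 + 10 + 3 + 7 + 0 + 3 + 9 = 80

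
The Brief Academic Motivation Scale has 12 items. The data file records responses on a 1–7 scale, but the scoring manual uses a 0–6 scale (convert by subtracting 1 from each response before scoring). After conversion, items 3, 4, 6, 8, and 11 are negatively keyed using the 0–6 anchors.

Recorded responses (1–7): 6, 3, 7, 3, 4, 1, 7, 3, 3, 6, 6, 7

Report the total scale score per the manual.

Convert to 0–6: 5, 2, 6, 2, 3, 0, 6, 2, 2, 5, 5, 6
Reverse-coded (reverse-coded value = 6 − response):
  item 3: 6 − 6 = 0
  item 4: 6 − 2 = 4
  item 6: 6 − 0 = 6
  item 8: 6 − 2 = 4
  item 11: 6 − 5 = 1
Scored: 5, 2, 0, 4, 3, 6, 6, 4, 2, 5, 1, 6
Total = 44

44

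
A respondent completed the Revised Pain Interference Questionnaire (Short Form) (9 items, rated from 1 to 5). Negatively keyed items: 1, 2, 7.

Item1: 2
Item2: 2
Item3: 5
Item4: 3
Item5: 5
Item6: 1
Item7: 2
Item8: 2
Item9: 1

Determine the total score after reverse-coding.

29

Reversing items 1, 2, & 7 with 6 − raw:
Total = (6−2) + (6−2) + 5 + 3 + 5 + 1 + (6−2) + 2 + 1
      = 4 + 4 + 5 + 3 + 5 + 1 + 4 + 2 + 1 = 29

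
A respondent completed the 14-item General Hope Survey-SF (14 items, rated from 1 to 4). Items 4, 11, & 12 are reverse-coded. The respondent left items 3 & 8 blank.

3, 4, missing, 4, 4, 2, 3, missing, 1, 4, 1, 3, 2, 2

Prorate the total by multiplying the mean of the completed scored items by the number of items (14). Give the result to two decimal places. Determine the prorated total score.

37.33

Reverse-coded (on a 1–4 scale, reversed = 5 − raw):
  item 4: 5 − 4 = 1
  item 11: 5 − 1 = 4
  item 12: 5 − 3 = 2
Completed scored items (12 of 14): 3, 4, 1, 4, 2, 3, 1, 4, 4, 2, 2, 2; sum = 32.
Person mean = 32 / 12 ≈ 2.6667
Prorated total = (32 / 12) × 14 = 37.33 (to 2 dp)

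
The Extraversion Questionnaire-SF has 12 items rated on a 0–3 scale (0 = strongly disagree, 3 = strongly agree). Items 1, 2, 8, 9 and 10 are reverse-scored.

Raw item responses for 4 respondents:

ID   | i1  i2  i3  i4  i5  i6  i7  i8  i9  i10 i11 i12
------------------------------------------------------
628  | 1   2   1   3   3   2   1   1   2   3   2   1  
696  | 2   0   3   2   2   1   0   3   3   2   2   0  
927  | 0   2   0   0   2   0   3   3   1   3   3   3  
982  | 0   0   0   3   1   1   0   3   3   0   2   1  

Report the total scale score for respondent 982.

Respondent 982 raw: 0, 0, 0, 3, 1, 1, 0, 3, 3, 0, 2, 1.
Reverse-coded (on a 0–3 scale, reversed = 3 − raw):
  item 1: 3 − 0 = 3
  item 2: 3 − 0 = 3
  item 3: 0
  item 4: 3
  item 5: 1
  item 6: 1
  item 7: 0
  item 8: 3 − 3 = 0
  item 9: 3 − 3 = 0
  item 10: 3 − 0 = 3
  item 11: 2
  item 12: 1
Sum = 3 + 3 + 0 + 3 + 1 + 1 + 0 + 0 + 0 + 3 + 2 + 1 = 17

17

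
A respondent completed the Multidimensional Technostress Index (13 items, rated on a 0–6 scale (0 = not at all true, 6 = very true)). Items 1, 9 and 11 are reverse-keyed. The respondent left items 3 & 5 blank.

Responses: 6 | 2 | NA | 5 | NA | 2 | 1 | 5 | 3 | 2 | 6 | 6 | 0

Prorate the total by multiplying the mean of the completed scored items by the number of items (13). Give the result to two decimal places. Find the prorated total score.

30.73

Reverse-coded (reversed = (0+6) − raw = 6 − raw):
  item 1: 6 − 6 = 0
  item 9: 6 − 3 = 3
  item 11: 6 − 6 = 0
Completed scored items (11 of 13): 0, 2, 5, 2, 1, 5, 3, 2, 0, 6, 0; sum = 26.
Person mean = 26 / 11 ≈ 2.3636
Prorated total = (26 / 11) × 13 = 30.73 (to 2 dp)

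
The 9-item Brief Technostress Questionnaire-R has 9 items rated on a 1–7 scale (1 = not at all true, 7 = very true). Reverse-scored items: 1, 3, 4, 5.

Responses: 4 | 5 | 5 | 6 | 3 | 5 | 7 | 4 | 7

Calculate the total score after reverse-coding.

Reversing items 1, 3, 4 and 5 with 8 − raw:
Total = (8−4) + 5 + (8−5) + (8−6) + (8−3) + 5 + 7 + 4 + 7
      = 4 + 5 + 3 + 2 + 5 + 5 + 7 + 4 + 7 = 42

42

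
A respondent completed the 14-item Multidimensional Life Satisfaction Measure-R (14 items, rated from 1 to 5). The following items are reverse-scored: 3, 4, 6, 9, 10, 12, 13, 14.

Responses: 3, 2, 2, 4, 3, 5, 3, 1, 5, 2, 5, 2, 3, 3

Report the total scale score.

Raw sum = 43. Reverse-scored items: 3, 4, 6, 9, 10, 12, 13, 14; their raw sum = 26.
Each reversal replaces raw with 6 − raw, changing the total by 6 − 2·raw per item.
Total = 43 + 8·6 − 2·26 = 43 + 48 − 52 = 39

39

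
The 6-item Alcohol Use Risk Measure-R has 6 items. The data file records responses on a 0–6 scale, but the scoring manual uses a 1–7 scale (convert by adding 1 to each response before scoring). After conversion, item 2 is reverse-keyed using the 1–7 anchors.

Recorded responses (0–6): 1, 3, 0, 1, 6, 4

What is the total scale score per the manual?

21

Convert to 1–7: 2, 4, 1, 2, 7, 5
Reverse-coded (reverse-coded value = 8 − response):
  item 2: 8 − 4 = 4
Scored: 2, 4, 1, 2, 7, 5
Total = 21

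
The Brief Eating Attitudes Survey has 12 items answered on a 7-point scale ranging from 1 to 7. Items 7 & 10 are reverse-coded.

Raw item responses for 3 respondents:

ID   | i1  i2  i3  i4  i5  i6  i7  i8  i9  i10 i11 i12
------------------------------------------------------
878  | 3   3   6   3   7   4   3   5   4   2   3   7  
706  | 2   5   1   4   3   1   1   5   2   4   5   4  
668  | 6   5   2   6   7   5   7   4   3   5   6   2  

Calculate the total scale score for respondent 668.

Respondent 668 raw: 6, 5, 2, 6, 7, 5, 7, 4, 3, 5, 6, 2.
Reverse-coded (on a 1–7 scale, reversed = 8 − raw):
  item 1: 6
  item 2: 5
  item 3: 2
  item 4: 6
  item 5: 7
  item 6: 5
  item 7: 8 − 7 = 1
  item 8: 4
  item 9: 3
  item 10: 8 − 5 = 3
  item 11: 6
  item 12: 2
Sum = 6 + 5 + 2 + 6 + 7 + 5 + 1 + 4 + 3 + 3 + 6 + 2 = 50

50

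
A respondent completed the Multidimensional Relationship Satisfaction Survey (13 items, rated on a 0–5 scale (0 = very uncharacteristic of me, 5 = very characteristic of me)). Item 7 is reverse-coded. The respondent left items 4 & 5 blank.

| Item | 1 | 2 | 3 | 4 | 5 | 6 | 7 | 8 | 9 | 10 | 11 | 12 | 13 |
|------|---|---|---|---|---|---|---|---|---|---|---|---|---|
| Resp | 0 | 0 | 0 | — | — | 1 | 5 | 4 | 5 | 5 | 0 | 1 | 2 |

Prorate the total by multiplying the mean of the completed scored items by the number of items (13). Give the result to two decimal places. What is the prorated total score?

21.27

Reverse-coded (reverse-coded value = 5 − response):
  item 7: 5 − 5 = 0
Completed scored items (11 of 13): 0, 0, 0, 1, 0, 4, 5, 5, 0, 1, 2; sum = 18.
Person mean = 18 / 11 ≈ 1.6364
Prorated total = (18 / 11) × 13 = 21.27 (to 2 dp)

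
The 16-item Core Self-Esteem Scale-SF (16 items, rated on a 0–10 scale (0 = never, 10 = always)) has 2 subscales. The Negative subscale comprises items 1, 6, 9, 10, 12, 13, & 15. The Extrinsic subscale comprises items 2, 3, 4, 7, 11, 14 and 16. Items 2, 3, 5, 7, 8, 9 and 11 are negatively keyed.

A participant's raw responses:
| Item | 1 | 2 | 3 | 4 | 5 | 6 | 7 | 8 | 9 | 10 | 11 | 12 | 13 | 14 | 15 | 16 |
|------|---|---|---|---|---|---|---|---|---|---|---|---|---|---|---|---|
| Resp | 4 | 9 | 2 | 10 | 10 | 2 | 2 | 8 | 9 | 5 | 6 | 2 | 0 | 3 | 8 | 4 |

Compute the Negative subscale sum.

Negative items: 1, 6, 9, 10, 12, 13, 15.
Of these, item 9 is negatively keyed; reverse-coded value = 10 − response.
  item 1: 4
  item 6: 2
  item 9: 10 − 9 = 1
  item 10: 5
  item 12: 2
  item 13: 0
  item 15: 8
Sum = 4 + 2 + 1 + 5 + 2 + 0 + 8 = 22

22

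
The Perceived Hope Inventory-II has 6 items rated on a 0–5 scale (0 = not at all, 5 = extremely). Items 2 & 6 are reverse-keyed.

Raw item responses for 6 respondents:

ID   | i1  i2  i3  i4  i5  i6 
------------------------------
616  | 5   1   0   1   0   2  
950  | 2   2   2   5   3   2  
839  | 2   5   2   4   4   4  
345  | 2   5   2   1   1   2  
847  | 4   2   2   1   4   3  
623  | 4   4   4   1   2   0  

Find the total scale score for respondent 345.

Respondent 345 raw: 2, 5, 2, 1, 1, 2.
Reverse-coded (on a 0–5 scale, reversed = 5 − raw):
  item 1: 2
  item 2: 5 − 5 = 0
  item 3: 2
  item 4: 1
  item 5: 1
  item 6: 5 − 2 = 3
Sum = 2 + 0 + 2 + 1 + 1 + 3 = 9

9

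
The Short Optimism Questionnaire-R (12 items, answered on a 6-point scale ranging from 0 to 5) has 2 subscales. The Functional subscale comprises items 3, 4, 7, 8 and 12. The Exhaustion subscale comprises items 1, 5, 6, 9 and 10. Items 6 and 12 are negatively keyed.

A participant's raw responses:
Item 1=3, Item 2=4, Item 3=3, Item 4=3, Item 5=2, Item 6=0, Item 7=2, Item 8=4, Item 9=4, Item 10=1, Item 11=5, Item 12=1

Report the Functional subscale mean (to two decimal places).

3.20

Functional items: 3, 4, 7, 8, 12.
Of these, item 12 is negatively keyed; on a 0–5 scale, reversed = 5 − raw.
  item 3: 3
  item 4: 3
  item 7: 2
  item 8: 4
  item 12: 5 − 1 = 4
Sum = 3 + 3 + 2 + 4 + 4 = 16
Mean = 16 / 5 = 3.20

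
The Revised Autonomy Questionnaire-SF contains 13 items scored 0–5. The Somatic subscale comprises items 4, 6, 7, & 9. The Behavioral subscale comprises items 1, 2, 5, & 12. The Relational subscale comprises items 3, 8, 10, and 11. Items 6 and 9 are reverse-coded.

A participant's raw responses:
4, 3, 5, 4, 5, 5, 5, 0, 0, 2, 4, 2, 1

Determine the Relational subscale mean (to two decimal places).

2.75

Relational items: 3, 8, 10, 11.
  item 3: 5
  item 8: 0
  item 10: 2
  item 11: 4
Sum = 5 + 0 + 2 + 4 = 11
Mean = 11 / 4 = 2.75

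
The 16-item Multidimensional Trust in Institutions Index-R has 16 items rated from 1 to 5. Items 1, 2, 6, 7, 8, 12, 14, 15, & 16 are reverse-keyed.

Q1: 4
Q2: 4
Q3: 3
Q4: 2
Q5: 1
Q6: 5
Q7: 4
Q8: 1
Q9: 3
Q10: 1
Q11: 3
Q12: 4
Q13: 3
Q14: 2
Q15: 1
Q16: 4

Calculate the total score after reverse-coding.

Raw sum = 45. Reverse-keyed items: 1, 2, 6, 7, 8, 12, 14, 15, 16; their raw sum = 29.
Each reversal replaces raw with 6 − raw, changing the total by 6 − 2·raw per item.
Total = 45 + 9·6 − 2·29 = 45 + 54 − 58 = 41

41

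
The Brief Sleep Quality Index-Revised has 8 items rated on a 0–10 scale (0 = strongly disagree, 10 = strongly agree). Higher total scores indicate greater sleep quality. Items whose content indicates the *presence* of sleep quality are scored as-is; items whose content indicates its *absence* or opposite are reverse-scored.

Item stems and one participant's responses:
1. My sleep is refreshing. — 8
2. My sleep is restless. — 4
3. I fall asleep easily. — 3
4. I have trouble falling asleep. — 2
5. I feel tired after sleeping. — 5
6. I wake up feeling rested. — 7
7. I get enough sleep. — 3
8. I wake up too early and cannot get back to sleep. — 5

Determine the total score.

Items 2, 4, 5, 8 describe the absence/opposite of sleep quality → reverse-score.
reversed = (0+10) − raw = 10 − raw.
  item 1: 8
  item 2: 10 − 4 = 6
  item 3: 3
  item 4: 10 − 2 = 8
  item 5: 10 − 5 = 5
  item 6: 7
  item 7: 3
  item 8: 10 − 5 = 5
Total = 8 + 6 + 3 + 8 + 5 + 7 + 3 + 5 = 45

45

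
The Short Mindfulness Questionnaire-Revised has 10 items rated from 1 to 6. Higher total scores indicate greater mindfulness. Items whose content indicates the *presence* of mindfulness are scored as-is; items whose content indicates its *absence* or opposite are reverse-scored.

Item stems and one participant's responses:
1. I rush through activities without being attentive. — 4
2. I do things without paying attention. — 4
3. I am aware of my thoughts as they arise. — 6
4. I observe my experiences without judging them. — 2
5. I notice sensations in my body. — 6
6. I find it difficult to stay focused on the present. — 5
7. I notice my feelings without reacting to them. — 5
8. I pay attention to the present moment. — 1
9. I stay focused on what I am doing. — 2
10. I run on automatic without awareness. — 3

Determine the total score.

Items 1, 2, 6, 10 describe the absence/opposite of mindfulness → reverse-score.
reversed = (1+6) − raw = 7 − raw.
  item 1: 7 − 4 = 3
  item 2: 7 − 4 = 3
  item 3: 6
  item 4: 2
  item 5: 6
  item 6: 7 − 5 = 2
  item 7: 5
  item 8: 1
  item 9: 2
  item 10: 7 − 3 = 4
Total = 3 + 3 + 6 + 2 + 6 + 2 + 5 + 1 + 2 + 4 = 34

34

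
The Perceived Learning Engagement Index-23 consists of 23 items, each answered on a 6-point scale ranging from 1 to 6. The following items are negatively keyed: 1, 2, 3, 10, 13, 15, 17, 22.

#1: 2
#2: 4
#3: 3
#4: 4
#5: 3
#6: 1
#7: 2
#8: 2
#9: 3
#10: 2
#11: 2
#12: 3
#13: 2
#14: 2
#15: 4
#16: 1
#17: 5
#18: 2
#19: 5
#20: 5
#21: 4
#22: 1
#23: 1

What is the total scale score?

Negatively keyed items use 7 − raw:
  item 1: 7 − 2 = 5
  item 2: 7 − 4 = 3
  item 3: 7 − 3 = 4
  item 10: 7 − 2 = 5
  item 13: 7 − 2 = 5
  item 15: 7 − 4 = 3
  item 17: 7 − 5 = 2
  item 22: 7 − 1 = 6
Scored responses: 5, 3, 4, 4, 3, 1, 2, 2, 3, 5, 2, 3, 5, 2, 3, 1, 2, 2, 5, 5, 4, 6, 1
Total = 5 + 3 + 4 + 4 + 3 + 1 + 2 + 2 + 3 + 5 + 2 + 3 + 5 + 2 + 3 + 1 + 2 + 2 + 5 + 5 + 4 + 6 + 1 = 73

73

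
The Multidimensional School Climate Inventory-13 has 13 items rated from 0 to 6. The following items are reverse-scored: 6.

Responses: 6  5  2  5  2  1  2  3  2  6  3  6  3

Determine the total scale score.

Reverse-scored items use 6 − raw:
  item 6: 6 − 1 = 5
After reverse-coding: 6, 5, 2, 5, 2, 5, 2, 3, 2, 6, 3, 6, 3
Total = 6 + 5 + 2 + 5 + 2 + 5 + 2 + 3 + 2 + 6 + 3 + 6 + 3 = 50

50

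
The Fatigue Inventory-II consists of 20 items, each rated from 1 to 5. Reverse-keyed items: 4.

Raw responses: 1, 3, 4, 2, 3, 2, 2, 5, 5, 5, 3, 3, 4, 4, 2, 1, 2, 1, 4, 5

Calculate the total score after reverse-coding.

Apply reverse scoring (reversed = (1+5) − raw = 6 − raw):
  item 4: 6 − 2 = 4
Scored items: 1, 3, 4, 4, 3, 2, 2, 5, 5, 5, 3, 3, 4, 4, 2, 1, 2, 1, 4, 5
Total = 1 + 3 + 4 + 4 + 3 + 2 + 2 + 5 + 5 + 5 + 3 + 3 + 4 + 4 + 2 + 1 + 2 + 1 + 4 + 5 = 63

63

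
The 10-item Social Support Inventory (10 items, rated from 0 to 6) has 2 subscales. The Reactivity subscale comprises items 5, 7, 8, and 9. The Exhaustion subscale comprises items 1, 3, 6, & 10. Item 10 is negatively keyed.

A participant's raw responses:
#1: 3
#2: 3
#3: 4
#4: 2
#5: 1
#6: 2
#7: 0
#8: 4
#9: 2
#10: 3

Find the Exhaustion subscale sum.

12

Exhaustion items: 1, 3, 6, 10.
Of these, item 10 is negatively keyed; on a 0–6 scale, reversed = 6 − raw.
  item 1: 3
  item 3: 4
  item 6: 2
  item 10: 6 − 3 = 3
Sum = 3 + 4 + 2 + 3 = 12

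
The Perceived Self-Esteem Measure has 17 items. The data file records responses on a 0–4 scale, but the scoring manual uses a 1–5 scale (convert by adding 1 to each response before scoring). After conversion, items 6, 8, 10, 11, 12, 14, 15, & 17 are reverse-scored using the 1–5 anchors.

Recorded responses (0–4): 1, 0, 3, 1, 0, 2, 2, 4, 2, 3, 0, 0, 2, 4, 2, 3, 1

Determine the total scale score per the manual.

Convert to 1–5: 2, 1, 4, 2, 1, 3, 3, 5, 3, 4, 1, 1, 3, 5, 3, 4, 2
Reverse-coded (reversed = (1+5) − raw = 6 − raw):
  item 6: 6 − 3 = 3
  item 8: 6 − 5 = 1
  item 10: 6 − 4 = 2
  item 11: 6 − 1 = 5
  item 12: 6 − 1 = 5
  item 14: 6 − 5 = 1
  item 15: 6 − 3 = 3
  item 17: 6 − 2 = 4
Scored: 2, 1, 4, 2, 1, 3, 3, 1, 3, 2, 5, 5, 3, 1, 3, 4, 4
Total = 47

47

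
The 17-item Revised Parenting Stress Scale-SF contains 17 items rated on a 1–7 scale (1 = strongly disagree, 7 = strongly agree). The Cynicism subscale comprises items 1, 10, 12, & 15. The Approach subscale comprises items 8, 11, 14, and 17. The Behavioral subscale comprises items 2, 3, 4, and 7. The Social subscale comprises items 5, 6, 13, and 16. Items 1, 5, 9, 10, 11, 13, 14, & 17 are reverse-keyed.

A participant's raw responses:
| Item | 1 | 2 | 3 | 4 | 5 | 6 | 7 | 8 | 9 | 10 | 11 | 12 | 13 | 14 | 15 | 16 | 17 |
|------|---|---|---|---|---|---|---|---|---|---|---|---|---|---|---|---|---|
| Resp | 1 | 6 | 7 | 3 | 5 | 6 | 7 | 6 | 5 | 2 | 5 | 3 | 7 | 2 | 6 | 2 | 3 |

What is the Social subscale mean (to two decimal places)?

Social items: 5, 6, 13, 16.
Of these, items 5 & 13 are reverse-keyed; reverse-coded value = 8 − response.
  item 5: 8 − 5 = 3
  item 6: 6
  item 13: 8 − 7 = 1
  item 16: 2
Sum = 3 + 6 + 1 + 2 = 12
Mean = 12 / 4 = 3.00

3.00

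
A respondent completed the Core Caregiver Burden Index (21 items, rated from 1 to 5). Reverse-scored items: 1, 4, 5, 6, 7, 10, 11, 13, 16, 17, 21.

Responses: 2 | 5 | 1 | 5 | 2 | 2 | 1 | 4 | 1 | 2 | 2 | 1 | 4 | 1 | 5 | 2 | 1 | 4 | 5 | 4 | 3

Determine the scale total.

71

Apply reverse scoring (reverse-coded value = 6 − response):
  item 1: 6 − 2 = 4
  item 4: 6 − 5 = 1
  item 5: 6 − 2 = 4
  item 6: 6 − 2 = 4
  item 7: 6 − 1 = 5
  item 10: 6 − 2 = 4
  item 11: 6 − 2 = 4
  item 13: 6 − 4 = 2
  item 16: 6 − 2 = 4
  item 17: 6 − 1 = 5
  item 21: 6 − 3 = 3
Scored responses: 4, 5, 1, 1, 4, 4, 5, 4, 1, 4, 4, 1, 2, 1, 5, 4, 5, 4, 5, 4, 3
Total = 4 + 5 + 1 + 1 + 4 + 4 + 5 + 4 + 1 + 4 + 4 + 1 + 2 + 1 + 5 + 4 + 5 + 4 + 5 + 4 + 3 = 71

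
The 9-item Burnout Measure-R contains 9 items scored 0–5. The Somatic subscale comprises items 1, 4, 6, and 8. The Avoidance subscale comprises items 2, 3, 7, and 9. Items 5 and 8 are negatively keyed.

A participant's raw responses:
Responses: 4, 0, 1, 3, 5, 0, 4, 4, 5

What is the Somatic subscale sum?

8

Somatic items: 1, 4, 6, 8.
Of these, item 8 is negatively keyed; on a 0–5 scale, reversed = 5 − raw.
  item 1: 4
  item 4: 3
  item 6: 0
  item 8: 5 − 4 = 1
Sum = 4 + 3 + 0 + 1 = 8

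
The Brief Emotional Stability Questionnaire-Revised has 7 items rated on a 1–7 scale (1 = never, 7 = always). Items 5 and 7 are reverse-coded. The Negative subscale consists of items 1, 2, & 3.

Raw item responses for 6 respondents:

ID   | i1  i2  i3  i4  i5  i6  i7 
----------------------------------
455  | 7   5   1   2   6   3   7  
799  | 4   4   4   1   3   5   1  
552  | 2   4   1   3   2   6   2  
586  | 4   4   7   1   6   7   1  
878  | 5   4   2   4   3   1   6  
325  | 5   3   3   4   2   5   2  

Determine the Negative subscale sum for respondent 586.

15

Respondent 586 raw: 4, 4, 7, 1, 6, 7, 1.
Negative items: 1, 2, 3.
Reverse-coded (reversed = (1+7) − raw = 8 − raw):
  item 1: 4
  item 2: 4
  item 3: 7
Sum = 4 + 4 + 7 = 15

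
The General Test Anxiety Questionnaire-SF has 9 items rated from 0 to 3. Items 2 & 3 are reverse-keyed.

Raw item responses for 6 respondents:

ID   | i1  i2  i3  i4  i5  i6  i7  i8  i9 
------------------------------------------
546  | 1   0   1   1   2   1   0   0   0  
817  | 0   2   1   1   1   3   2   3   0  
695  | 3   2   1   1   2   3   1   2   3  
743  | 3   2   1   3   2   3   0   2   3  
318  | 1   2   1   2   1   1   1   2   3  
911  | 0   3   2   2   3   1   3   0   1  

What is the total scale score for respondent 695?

18

Respondent 695 raw: 3, 2, 1, 1, 2, 3, 1, 2, 3.
Reverse-coded (on a 0–3 scale, reversed = 3 − raw):
  item 1: 3
  item 2: 3 − 2 = 1
  item 3: 3 − 1 = 2
  item 4: 1
  item 5: 2
  item 6: 3
  item 7: 1
  item 8: 2
  item 9: 3
Sum = 3 + 1 + 2 + 1 + 2 + 3 + 1 + 2 + 3 = 18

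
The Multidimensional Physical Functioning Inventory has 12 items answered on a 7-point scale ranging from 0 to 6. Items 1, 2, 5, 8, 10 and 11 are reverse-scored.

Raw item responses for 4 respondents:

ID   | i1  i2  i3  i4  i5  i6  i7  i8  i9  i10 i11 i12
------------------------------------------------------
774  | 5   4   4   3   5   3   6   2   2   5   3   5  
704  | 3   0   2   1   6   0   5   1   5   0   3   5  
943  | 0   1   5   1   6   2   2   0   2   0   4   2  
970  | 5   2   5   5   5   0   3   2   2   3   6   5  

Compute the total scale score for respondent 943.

Respondent 943 raw: 0, 1, 5, 1, 6, 2, 2, 0, 2, 0, 4, 2.
Reverse-coded (on a 0–6 scale, reversed = 6 − raw):
  item 1: 6 − 0 = 6
  item 2: 6 − 1 = 5
  item 3: 5
  item 4: 1
  item 5: 6 − 6 = 0
  item 6: 2
  item 7: 2
  item 8: 6 − 0 = 6
  item 9: 2
  item 10: 6 − 0 = 6
  item 11: 6 − 4 = 2
  item 12: 2
Sum = 6 + 5 + 5 + 1 + 0 + 2 + 2 + 6 + 2 + 6 + 2 + 2 = 39

39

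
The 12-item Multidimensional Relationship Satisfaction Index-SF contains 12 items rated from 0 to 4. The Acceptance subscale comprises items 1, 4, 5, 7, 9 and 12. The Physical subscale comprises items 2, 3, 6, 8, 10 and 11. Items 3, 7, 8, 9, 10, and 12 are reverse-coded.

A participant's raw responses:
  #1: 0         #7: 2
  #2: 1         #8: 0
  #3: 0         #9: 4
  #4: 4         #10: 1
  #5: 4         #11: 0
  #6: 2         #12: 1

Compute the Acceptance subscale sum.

13

Acceptance items: 1, 4, 5, 7, 9, 12.
Of these, items 7, 9 and 12 are reverse-coded; on a 0–4 scale, reversed = 4 − raw.
  item 1: 0
  item 4: 4
  item 5: 4
  item 7: 4 − 2 = 2
  item 9: 4 − 4 = 0
  item 12: 4 − 1 = 3
Sum = 0 + 4 + 4 + 2 + 0 + 3 = 13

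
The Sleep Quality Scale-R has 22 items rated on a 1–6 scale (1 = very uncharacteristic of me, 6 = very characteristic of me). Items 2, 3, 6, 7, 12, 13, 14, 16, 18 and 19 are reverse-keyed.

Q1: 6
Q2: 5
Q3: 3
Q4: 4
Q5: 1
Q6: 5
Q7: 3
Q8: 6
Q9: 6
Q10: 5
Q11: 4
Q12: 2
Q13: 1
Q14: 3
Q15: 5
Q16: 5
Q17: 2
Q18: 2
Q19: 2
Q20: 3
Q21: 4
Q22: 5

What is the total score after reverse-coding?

Reverse-coded items (on a 1–6 scale, reversed = 7 − raw):
  item 2: 7 − 5 = 2
  item 3: 7 − 3 = 4
  item 6: 7 − 5 = 2
  item 7: 7 − 3 = 4
  item 12: 7 − 2 = 5
  item 13: 7 − 1 = 6
  item 14: 7 − 3 = 4
  item 16: 7 − 5 = 2
  item 18: 7 − 2 = 5
  item 19: 7 − 2 = 5
Scored responses: 6, 2, 4, 4, 1, 2, 4, 6, 6, 5, 4, 5, 6, 4, 5, 2, 2, 5, 5, 3, 4, 5
Total = 6 + 2 + 4 + 4 + 1 + 2 + 4 + 6 + 6 + 5 + 4 + 5 + 6 + 4 + 5 + 2 + 2 + 5 + 5 + 3 + 4 + 5 = 90

90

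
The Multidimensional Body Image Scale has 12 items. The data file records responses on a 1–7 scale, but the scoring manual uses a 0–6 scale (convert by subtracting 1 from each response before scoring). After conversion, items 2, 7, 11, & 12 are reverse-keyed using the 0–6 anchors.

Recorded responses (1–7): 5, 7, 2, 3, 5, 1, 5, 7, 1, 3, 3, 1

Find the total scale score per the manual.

Convert to 0–6: 4, 6, 1, 2, 4, 0, 4, 6, 0, 2, 2, 0
Reverse-coded (reverse-coded value = 6 − response):
  item 2: 6 − 6 = 0
  item 7: 6 − 4 = 2
  item 11: 6 − 2 = 4
  item 12: 6 − 0 = 6
Scored: 4, 0, 1, 2, 4, 0, 2, 6, 0, 2, 4, 6
Total = 31

31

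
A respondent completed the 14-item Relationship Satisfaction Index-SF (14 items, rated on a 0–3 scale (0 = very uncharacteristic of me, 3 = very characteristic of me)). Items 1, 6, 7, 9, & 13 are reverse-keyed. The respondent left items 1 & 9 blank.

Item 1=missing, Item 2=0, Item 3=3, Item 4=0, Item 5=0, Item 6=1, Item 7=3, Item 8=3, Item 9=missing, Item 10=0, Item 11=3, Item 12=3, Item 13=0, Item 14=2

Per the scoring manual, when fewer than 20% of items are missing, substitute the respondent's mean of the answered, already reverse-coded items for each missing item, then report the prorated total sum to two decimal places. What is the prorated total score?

Reverse-coded (reversed = (0+3) − raw = 3 − raw):
  item 6: 3 − 1 = 2
  item 7: 3 − 3 = 0
  item 13: 3 − 0 = 3
Completed scored items (12 of 14): 0, 3, 0, 0, 2, 0, 3, 0, 3, 3, 3, 2; sum = 19.
Person mean = 19 / 12 ≈ 1.5833
Prorated total = (19 / 12) × 14 = 22.17 (to 2 dp)

22.17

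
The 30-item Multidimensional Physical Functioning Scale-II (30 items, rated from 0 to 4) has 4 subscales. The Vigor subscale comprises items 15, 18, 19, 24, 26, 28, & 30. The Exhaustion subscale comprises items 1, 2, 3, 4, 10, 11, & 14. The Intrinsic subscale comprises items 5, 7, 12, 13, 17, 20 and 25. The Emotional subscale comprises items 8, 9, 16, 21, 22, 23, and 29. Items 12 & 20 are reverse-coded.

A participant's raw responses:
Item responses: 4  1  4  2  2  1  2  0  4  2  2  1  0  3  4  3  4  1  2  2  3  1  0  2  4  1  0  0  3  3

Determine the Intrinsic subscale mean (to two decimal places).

Intrinsic items: 5, 7, 12, 13, 17, 20, 25.
Of these, items 12 and 20 are reverse-coded; reverse-coded value = 4 − response.
  item 5: 2
  item 7: 2
  item 12: 4 − 1 = 3
  item 13: 0
  item 17: 4
  item 20: 4 − 2 = 2
  item 25: 4
Sum = 2 + 2 + 3 + 0 + 4 + 2 + 4 = 17
Mean = 17 / 7 = 2.43

2.43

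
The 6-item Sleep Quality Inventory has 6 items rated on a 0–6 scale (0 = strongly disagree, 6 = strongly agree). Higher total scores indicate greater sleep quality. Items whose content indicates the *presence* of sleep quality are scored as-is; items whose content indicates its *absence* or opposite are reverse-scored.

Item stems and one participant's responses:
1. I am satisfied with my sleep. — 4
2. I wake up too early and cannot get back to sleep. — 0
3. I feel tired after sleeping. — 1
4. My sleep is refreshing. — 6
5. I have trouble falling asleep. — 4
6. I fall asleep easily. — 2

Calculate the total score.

25

Items 2, 3, 5 describe the absence/opposite of sleep quality → reverse-score.
on a 0–6 scale, reversed = 6 − raw.
  item 1: 4
  item 2: 6 − 0 = 6
  item 3: 6 − 1 = 5
  item 4: 6
  item 5: 6 − 4 = 2
  item 6: 2
Total = 4 + 6 + 5 + 6 + 2 + 2 = 25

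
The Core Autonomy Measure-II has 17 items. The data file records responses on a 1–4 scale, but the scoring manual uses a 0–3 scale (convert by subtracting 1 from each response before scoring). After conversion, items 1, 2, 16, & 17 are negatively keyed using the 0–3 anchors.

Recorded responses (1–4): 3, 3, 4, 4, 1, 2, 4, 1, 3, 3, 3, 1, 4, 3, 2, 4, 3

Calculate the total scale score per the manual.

Convert to 0–3: 2, 2, 3, 3, 0, 1, 3, 0, 2, 2, 2, 0, 3, 2, 1, 3, 2
Reverse-coded (reverse-coded value = 3 − response):
  item 1: 3 − 2 = 1
  item 2: 3 − 2 = 1
  item 16: 3 − 3 = 0
  item 17: 3 − 2 = 1
Scored: 1, 1, 3, 3, 0, 1, 3, 0, 2, 2, 2, 0, 3, 2, 1, 0, 1
Total = 25

25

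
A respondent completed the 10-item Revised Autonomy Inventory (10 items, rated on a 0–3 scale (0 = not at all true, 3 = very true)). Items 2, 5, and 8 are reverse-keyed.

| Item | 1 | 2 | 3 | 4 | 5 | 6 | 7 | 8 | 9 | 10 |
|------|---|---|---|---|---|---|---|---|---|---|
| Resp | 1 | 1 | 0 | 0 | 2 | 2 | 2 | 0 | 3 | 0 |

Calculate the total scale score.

Reverse-keyed items use 3 − raw:
  item 2: 3 − 1 = 2
  item 5: 3 − 2 = 1
  item 8: 3 − 0 = 3
Scored responses: 1, 2, 0, 0, 1, 2, 2, 3, 3, 0
Total = 1 + 2 + 0 + 0 + 1 + 2 + 2 + 3 + 3 + 0 = 14

14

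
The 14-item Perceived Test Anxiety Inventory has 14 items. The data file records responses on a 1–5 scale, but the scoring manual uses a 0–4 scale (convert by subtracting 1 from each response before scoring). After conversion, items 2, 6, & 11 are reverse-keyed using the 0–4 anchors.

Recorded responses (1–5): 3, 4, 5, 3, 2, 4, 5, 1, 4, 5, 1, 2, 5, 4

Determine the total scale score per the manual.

34

Convert to 0–4: 2, 3, 4, 2, 1, 3, 4, 0, 3, 4, 0, 1, 4, 3
Reverse-coded (on a 0–4 scale, reversed = 4 − raw):
  item 2: 4 − 3 = 1
  item 6: 4 − 3 = 1
  item 11: 4 − 0 = 4
Scored: 2, 1, 4, 2, 1, 1, 4, 0, 3, 4, 4, 1, 4, 3
Total = 34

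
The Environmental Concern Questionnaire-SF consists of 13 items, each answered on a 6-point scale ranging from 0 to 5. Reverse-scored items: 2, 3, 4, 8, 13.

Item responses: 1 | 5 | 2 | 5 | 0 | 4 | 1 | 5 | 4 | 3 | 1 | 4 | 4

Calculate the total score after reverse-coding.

22

Apply reverse scoring (reverse-coded value = 5 − response):
  item 2: 5 − 5 = 0
  item 3: 5 − 2 = 3
  item 4: 5 − 5 = 0
  item 8: 5 − 5 = 0
  item 13: 5 − 4 = 1
After reverse-coding: 1, 0, 3, 0, 0, 4, 1, 0, 4, 3, 1, 4, 1
Total = 1 + 0 + 3 + 0 + 0 + 4 + 1 + 0 + 4 + 3 + 1 + 4 + 1 = 22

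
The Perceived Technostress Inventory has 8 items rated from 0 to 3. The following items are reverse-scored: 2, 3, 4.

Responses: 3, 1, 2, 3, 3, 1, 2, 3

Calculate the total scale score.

15

Raw sum = 18. Reverse-scored items: 2, 3, 4; their raw sum = 6.
Each reversal replaces raw with 3 − raw, changing the total by 3 − 2·raw per item.
Total = 18 + 3·3 − 2·6 = 18 + 9 − 12 = 15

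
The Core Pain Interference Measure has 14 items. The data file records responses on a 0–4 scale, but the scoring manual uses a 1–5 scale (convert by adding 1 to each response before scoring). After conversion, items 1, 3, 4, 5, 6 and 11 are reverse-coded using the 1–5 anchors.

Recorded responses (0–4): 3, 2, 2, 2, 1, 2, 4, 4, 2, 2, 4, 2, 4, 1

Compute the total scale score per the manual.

Convert to 1–5: 4, 3, 3, 3, 2, 3, 5, 5, 3, 3, 5, 3, 5, 2
Reverse-coded (on a 1–5 scale, reversed = 6 − raw):
  item 1: 6 − 4 = 2
  item 3: 6 − 3 = 3
  item 4: 6 − 3 = 3
  item 5: 6 − 2 = 4
  item 6: 6 − 3 = 3
  item 11: 6 − 5 = 1
Scored: 2, 3, 3, 3, 4, 3, 5, 5, 3, 3, 1, 3, 5, 2
Total = 45

45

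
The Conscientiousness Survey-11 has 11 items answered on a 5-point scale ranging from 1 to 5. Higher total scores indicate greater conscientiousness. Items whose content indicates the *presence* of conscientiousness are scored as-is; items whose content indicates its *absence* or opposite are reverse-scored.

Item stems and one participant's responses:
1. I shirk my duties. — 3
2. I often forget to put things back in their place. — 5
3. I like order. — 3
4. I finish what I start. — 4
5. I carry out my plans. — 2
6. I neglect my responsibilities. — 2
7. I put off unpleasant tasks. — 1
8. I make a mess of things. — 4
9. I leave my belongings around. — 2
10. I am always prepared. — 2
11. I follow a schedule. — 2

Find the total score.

Items 1, 2, 6, 7, 8, 9 describe the absence/opposite of conscientiousness → reverse-score.
on a 1–5 scale, reversed = 6 − raw.
  item 1: 6 − 3 = 3
  item 2: 6 − 5 = 1
  item 3: 3
  item 4: 4
  item 5: 2
  item 6: 6 − 2 = 4
  item 7: 6 − 1 = 5
  item 8: 6 − 4 = 2
  item 9: 6 − 2 = 4
  item 10: 2
  item 11: 2
Total = 3 + 1 + 3 + 4 + 2 + 4 + 5 + 2 + 4 + 2 + 2 = 32

32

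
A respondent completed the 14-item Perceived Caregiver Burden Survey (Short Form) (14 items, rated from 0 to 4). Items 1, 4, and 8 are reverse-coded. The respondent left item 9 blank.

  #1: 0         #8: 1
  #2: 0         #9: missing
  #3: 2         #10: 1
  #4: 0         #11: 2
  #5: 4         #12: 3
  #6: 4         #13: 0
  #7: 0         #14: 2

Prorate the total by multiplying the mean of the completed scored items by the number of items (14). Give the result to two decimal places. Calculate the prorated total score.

31.23

Reverse-coded (reversed = (0+4) − raw = 4 − raw):
  item 1: 4 − 0 = 4
  item 4: 4 − 0 = 4
  item 8: 4 − 1 = 3
Completed scored items (13 of 14): 4, 0, 2, 4, 4, 4, 0, 3, 1, 2, 3, 0, 2; sum = 29.
Person mean = 29 / 13 ≈ 2.2308
Prorated total = (29 / 13) × 14 = 31.23 (to 2 dp)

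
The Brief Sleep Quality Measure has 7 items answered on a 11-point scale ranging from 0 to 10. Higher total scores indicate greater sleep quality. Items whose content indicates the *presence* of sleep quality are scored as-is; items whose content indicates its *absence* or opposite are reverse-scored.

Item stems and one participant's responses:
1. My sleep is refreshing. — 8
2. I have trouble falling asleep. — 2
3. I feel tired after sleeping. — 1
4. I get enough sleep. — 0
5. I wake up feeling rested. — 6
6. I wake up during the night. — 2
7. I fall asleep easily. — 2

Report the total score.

Items 2, 3, 6 describe the absence/opposite of sleep quality → reverse-score.
reverse-coded value = 10 − response.
  item 1: 8
  item 2: 10 − 2 = 8
  item 3: 10 − 1 = 9
  item 4: 0
  item 5: 6
  item 6: 10 − 2 = 8
  item 7: 2
Total = 8 + 8 + 9 + 0 + 6 + 8 + 2 = 41

41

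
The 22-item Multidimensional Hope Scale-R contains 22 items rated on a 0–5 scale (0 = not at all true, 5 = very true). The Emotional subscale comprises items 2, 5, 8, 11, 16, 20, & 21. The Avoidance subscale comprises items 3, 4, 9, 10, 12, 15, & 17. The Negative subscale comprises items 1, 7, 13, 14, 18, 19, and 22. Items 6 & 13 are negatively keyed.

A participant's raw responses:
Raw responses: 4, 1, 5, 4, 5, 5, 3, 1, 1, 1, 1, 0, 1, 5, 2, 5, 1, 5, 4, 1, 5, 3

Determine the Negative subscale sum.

Negative items: 1, 7, 13, 14, 18, 19, 22.
Of these, item 13 is negatively keyed; reversed = (0+5) − raw = 5 − raw.
  item 1: 4
  item 7: 3
  item 13: 5 − 1 = 4
  item 14: 5
  item 18: 5
  item 19: 4
  item 22: 3
Sum = 4 + 3 + 4 + 5 + 5 + 4 + 3 = 28

28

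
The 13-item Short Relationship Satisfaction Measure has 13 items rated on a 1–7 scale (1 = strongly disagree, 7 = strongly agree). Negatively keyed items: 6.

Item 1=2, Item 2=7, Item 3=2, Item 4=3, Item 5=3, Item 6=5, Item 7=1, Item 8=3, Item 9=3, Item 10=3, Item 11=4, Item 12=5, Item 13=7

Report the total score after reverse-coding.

46

Reversing item 6 with 8 − raw:
Total = 2 + 7 + 2 + 3 + 3 + (8−5) + 1 + 3 + 3 + 3 + 4 + 5 + 7
      = 2 + 7 + 2 + 3 + 3 + 3 + 1 + 3 + 3 + 3 + 4 + 5 + 7 = 46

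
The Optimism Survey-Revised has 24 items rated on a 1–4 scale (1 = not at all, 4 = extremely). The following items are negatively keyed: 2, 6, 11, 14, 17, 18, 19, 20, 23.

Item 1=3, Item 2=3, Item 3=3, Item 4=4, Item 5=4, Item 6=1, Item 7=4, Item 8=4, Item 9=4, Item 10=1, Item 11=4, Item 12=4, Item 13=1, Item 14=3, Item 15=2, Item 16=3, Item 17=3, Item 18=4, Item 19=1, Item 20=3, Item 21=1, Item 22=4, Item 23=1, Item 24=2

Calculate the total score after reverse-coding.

Reversing items 2, 6, 11, 14, 17, 18, 19, 20, and 23 with 5 − raw:
Total = 3 + (5−3) + 3 + 4 + 4 + (5−1) + 4 + 4 + 4 + 1 + (5−4) + 4 + 1 + (5−3) + 2 + 3 + (5−3) + (5−4) + (5−1) + (5−3) + 1 + 4 + (5−1) + 2
      = 3 + 2 + 3 + 4 + 4 + 4 + 4 + 4 + 4 + 1 + 1 + 4 + 1 + 2 + 2 + 3 + 2 + 1 + 4 + 2 + 1 + 4 + 4 + 2 = 66

66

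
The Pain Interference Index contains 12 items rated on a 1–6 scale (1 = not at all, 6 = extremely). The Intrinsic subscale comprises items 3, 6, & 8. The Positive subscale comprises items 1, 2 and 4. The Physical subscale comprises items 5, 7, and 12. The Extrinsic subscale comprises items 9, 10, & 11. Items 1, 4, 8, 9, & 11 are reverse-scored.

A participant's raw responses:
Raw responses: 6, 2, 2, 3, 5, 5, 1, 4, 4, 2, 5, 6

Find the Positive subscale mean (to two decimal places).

Positive items: 1, 2, 4.
Of these, items 1 & 4 are reverse-scored; reversed = (1+6) − raw = 7 − raw.
  item 1: 7 − 6 = 1
  item 2: 2
  item 4: 7 − 3 = 4
Sum = 1 + 2 + 4 = 7
Mean = 7 / 3 = 2.33

2.33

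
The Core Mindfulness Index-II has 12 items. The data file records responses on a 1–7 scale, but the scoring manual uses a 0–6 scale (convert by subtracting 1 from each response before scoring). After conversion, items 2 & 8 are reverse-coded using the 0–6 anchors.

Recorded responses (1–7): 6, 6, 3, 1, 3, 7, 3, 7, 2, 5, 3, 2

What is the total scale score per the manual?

26

Convert to 0–6: 5, 5, 2, 0, 2, 6, 2, 6, 1, 4, 2, 1
Reverse-coded (reverse-coded value = 6 − response):
  item 2: 6 − 5 = 1
  item 8: 6 − 6 = 0
Scored: 5, 1, 2, 0, 2, 6, 2, 0, 1, 4, 2, 1
Total = 26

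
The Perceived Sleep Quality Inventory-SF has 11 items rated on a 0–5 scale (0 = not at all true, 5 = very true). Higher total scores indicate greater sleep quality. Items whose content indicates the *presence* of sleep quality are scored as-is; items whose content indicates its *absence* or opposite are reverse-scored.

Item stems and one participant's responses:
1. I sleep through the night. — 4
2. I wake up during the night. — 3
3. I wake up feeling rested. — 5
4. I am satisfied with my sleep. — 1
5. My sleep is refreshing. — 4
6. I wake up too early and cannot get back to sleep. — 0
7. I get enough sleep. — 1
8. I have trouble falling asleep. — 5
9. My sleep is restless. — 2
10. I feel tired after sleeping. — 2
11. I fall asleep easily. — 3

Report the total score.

Items 2, 6, 8, 9, 10 describe the absence/opposite of sleep quality → reverse-score.
on a 0–5 scale, reversed = 5 − raw.
  item 1: 4
  item 2: 5 − 3 = 2
  item 3: 5
  item 4: 1
  item 5: 4
  item 6: 5 − 0 = 5
  item 7: 1
  item 8: 5 − 5 = 0
  item 9: 5 − 2 = 3
  item 10: 5 − 2 = 3
  item 11: 3
Total = 4 + 2 + 5 + 1 + 4 + 5 + 1 + 0 + 3 + 3 + 3 = 31

31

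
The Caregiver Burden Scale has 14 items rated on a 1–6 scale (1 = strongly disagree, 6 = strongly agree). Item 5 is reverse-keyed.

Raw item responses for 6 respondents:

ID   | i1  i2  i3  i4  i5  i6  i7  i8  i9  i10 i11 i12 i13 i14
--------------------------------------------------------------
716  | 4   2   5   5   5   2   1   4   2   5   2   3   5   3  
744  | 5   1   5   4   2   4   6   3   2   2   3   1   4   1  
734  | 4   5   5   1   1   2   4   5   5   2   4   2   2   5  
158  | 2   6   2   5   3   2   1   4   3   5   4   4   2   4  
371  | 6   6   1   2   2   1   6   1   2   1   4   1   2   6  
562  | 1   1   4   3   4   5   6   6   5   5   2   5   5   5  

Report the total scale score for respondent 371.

Respondent 371 raw: 6, 6, 1, 2, 2, 1, 6, 1, 2, 1, 4, 1, 2, 6.
Reverse-coded (on a 1–6 scale, reversed = 7 − raw):
  item 1: 6
  item 2: 6
  item 3: 1
  item 4: 2
  item 5: 7 − 2 = 5
  item 6: 1
  item 7: 6
  item 8: 1
  item 9: 2
  item 10: 1
  item 11: 4
  item 12: 1
  item 13: 2
  item 14: 6
Sum = 6 + 6 + 1 + 2 + 5 + 1 + 6 + 1 + 2 + 1 + 4 + 1 + 2 + 6 = 44

44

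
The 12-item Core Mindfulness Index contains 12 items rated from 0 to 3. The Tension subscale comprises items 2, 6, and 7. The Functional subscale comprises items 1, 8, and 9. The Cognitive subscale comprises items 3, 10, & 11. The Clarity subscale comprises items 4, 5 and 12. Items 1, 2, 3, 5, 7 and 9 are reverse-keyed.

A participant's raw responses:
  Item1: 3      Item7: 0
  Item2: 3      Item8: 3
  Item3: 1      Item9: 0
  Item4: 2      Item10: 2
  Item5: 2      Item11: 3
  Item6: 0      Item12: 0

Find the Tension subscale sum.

Tension items: 2, 6, 7.
Of these, items 2 and 7 are reverse-keyed; on a 0–3 scale, reversed = 3 − raw.
  item 2: 3 − 3 = 0
  item 6: 0
  item 7: 3 − 0 = 3
Sum = 0 + 0 + 3 = 3

3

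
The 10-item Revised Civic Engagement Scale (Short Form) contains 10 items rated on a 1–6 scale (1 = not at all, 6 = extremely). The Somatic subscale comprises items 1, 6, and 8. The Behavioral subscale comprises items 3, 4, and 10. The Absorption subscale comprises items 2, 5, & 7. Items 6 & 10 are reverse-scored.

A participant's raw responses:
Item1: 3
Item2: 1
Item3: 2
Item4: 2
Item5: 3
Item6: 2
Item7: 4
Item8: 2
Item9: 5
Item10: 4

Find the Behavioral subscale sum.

7

Behavioral items: 3, 4, 10.
Of these, item 10 is reverse-scored; reversed = (1+6) − raw = 7 − raw.
  item 3: 2
  item 4: 2
  item 10: 7 − 4 = 3
Sum = 2 + 2 + 3 = 7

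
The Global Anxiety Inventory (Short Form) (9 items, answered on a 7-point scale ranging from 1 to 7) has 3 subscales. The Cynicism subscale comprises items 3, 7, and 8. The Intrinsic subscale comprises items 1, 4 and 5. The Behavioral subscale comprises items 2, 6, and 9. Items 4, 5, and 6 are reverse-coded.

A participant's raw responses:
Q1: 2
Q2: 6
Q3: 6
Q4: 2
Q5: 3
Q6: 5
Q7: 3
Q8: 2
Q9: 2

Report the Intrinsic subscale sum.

Intrinsic items: 1, 4, 5.
Of these, items 4 & 5 are reverse-coded; reversed = (1+7) − raw = 8 − raw.
  item 1: 2
  item 4: 8 − 2 = 6
  item 5: 8 − 3 = 5
Sum = 2 + 6 + 5 = 13

13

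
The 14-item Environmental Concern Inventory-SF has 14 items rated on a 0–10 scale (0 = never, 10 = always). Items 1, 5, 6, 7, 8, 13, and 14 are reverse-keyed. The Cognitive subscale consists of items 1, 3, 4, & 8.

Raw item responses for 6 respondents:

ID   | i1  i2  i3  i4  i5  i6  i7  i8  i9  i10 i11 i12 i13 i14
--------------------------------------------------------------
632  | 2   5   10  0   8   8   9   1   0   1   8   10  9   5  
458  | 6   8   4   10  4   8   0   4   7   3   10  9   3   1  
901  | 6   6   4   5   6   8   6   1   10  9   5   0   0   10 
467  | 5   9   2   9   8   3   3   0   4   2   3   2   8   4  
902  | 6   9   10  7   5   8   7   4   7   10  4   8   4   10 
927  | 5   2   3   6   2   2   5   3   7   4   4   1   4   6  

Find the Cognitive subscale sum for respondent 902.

27

Respondent 902 raw: 6, 9, 10, 7, 5, 8, 7, 4, 7, 10, 4, 8, 4, 10.
Cognitive items: 1, 3, 4, 8.
Reverse-coded (reversed = (0+10) − raw = 10 − raw):
  item 1: 10 − 6 = 4
  item 3: 10
  item 4: 7
  item 8: 10 − 4 = 6
Sum = 4 + 10 + 7 + 6 = 27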